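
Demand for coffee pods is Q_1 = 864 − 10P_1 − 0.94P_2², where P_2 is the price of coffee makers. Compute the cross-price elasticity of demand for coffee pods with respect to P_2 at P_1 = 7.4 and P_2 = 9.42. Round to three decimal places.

At P_1 = 7.4 and P_2 = 9.42: Q_1 = 706.588.
∂Q_1/∂P_2 = -1.88P_2 = -1.88(9.42) = -17.7096.
ε = (∂Q_1/∂P_2)(P_2/Q_1) = -17.7096 × (9.42/706.588) ≈ -0.236.

-0.236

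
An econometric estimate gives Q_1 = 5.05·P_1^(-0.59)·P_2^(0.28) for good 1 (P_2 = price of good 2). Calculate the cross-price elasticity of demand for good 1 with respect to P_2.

0.28

In a log-linear (constant-elasticity) demand function, the coefficient on the exponent of P_2 is the cross-price elasticity.
ε = 0.28. Positive, so good 1 and good 2 are substitutes.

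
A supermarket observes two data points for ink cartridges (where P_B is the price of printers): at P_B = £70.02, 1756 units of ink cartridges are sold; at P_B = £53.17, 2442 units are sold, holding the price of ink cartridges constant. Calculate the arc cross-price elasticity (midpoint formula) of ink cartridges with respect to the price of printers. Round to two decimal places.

-1.19

ΔQ_A = 2442 − 1756 = 686; ΔP_B = 53.17 − 70.02 = -16.85.
Midpoints: Q̄_A = 2099.0, P̄_B = 61.59.
ε = (ΔQ_A/Q̄_A)/(ΔP_B/P̄_B) = (686/2099.0)/(-16.85/61.59) ≈ -1.19.
ε < 0: ink cartridges and printers are complements.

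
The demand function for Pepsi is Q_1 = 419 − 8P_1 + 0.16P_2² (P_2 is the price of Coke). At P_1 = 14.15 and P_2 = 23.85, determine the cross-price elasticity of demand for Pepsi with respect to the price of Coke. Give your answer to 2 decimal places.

0.46

At P_1 = 14.15 and P_2 = 23.85: Q_1 = 396.812.
∂Q_1/∂P_2 = 0.32P_2 = 0.32(23.85) = 7.6320.
ε = (∂Q_1/∂P_2)(P_2/Q_1) = 7.6320 × (23.85/396.812) ≈ 0.46.
ε > 0: substitutes.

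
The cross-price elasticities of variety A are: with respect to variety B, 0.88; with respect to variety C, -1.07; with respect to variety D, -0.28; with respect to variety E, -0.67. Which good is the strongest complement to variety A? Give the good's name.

variety C

Complements have ε < 0. The most negative value is -1.07 (variety C).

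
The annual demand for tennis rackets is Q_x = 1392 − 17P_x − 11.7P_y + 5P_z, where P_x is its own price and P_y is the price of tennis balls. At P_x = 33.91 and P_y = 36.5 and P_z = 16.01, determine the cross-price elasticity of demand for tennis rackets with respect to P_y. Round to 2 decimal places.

-0.91

At P_x = 33.91 and P_y = 36.5 and P_z = 16.01: Q_x = 468.53.
∂Q_x/∂P_y = -11.7.
ε = (∂Q_x/∂P_y)(P_y/Q_x) = -11.7 × (36.5/468.53) ≈ -0.91.
Since ε < 0, tennis rackets and tennis balls are complements.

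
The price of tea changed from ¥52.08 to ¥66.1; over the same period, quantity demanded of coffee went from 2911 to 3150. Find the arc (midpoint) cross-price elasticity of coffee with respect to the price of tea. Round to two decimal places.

0.33

ΔQ_A = 3150 − 2911 = 239; ΔP_B = 66.1 − 52.08 = 14.02.
Midpoints: Q̄_A = 3030.5, P̄_B = 59.09.
ε = (ΔQ_A/Q̄_A)/(ΔP_B/P̄_B) = (239/3030.5)/(14.02/59.09) ≈ 0.33.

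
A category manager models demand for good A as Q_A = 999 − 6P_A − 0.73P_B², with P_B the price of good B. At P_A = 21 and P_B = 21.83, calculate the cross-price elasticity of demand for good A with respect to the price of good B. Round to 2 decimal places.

At P_A = 21 and P_B = 21.83: Q_A = 525.119.
∂Q_A/∂P_B = -1.46P_B = -1.46(21.83) = -31.8718.
ε = (∂Q_A/∂P_B)(P_B/Q_A) = -31.8718 × (21.83/525.119) ≈ -1.32.
ε < 0: complements.

-1.32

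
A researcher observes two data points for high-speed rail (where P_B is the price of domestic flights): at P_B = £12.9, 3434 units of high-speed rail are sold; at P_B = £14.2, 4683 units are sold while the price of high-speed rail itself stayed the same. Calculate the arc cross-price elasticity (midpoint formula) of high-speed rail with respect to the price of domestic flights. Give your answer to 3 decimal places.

ΔQ_A = 4683 − 3434 = 1249; ΔP_B = 14.2 − 12.9 = 1.3.
Midpoints: Q̄_A = 4058.5, P̄_B = 13.55.
ε = (ΔQ_A/Q̄_A)/(ΔP_B/P̄_B) = (1249/4058.5)/(1.3/13.55) ≈ 3.208.
ε > 0: high-speed rail and domestic flights are substitutes.

3.208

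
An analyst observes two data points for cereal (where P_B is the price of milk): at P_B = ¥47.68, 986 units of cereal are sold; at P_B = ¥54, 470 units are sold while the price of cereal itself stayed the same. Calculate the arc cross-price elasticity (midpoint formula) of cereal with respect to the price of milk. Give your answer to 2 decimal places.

-5.70

ΔQ_A = 470 − 986 = -516; ΔP_B = 54 − 47.68 = 6.32.
Midpoints: Q̄_A = 728.0, P̄_B = 50.84.
ε = (ΔQ_A/Q̄_A)/(ΔP_B/P̄_B) = (-516/728.0)/(6.32/50.84) ≈ -5.70.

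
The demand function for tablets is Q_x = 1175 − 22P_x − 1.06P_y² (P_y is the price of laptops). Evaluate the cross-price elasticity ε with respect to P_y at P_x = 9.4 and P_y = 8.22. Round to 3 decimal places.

At P_x = 9.4 and P_y = 8.22: Q_x = 896.577.
∂Q_x/∂P_y = -2.12P_y = -2.12(8.22) = -17.4264.
ε = (∂Q_x/∂P_y)(P_y/Q_x) = -17.4264 × (8.22/896.577) ≈ -0.160.

-0.160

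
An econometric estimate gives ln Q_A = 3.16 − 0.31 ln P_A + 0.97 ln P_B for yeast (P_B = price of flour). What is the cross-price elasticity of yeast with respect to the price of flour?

0.97

In a log-linear (constant-elasticity) demand function, the coefficient on ln P_B is the cross-price elasticity.
ε = 0.97. Positive, so yeast and flour are substitutes.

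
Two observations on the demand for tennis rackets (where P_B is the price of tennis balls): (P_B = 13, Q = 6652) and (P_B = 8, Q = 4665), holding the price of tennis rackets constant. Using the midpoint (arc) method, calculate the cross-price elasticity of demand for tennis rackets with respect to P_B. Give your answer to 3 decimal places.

0.737

ΔQ_A = 4665 − 6652 = -1987; ΔP_B = 8 − 13 = -5.
Midpoints: Q̄_A = 5658.5, P̄_B = 10.50.
ε = (ΔQ_A/Q̄_A)/(ΔP_B/P̄_B) = (-1987/5658.5)/(-5/10.50) ≈ 0.737.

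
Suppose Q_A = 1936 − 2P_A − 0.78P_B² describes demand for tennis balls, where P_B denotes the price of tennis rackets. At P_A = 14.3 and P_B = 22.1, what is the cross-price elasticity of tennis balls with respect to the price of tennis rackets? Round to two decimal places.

At P_A = 14.3 and P_B = 22.1: Q_A = 1526.440.
∂Q_A/∂P_B = -1.56P_B = -1.56(22.1) = -34.4760.
ε = (∂Q_A/∂P_B)(P_B/Q_A) = -34.4760 × (22.1/1526.440) ≈ -0.50.
ε < 0: complements.

-0.50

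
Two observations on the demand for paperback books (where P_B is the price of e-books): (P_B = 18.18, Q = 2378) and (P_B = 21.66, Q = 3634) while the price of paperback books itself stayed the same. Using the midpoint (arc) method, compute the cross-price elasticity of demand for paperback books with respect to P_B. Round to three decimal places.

2.392

ΔQ_A = 3634 − 2378 = 1256; ΔP_B = 21.66 − 18.18 = 3.48.
Midpoints: Q̄_A = 3006.0, P̄_B = 19.92.
ε = (ΔQ_A/Q̄_A)/(ΔP_B/P̄_B) = (1256/3006.0)/(3.48/19.92) ≈ 2.392.
ε > 0: paperback books and e-books are substitutes.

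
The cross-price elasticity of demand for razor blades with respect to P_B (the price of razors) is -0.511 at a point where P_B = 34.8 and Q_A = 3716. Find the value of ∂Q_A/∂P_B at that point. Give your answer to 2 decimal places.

-54.57

ε = (∂Q_A/∂P_B)·(P_B/Q_A) ⇒ ∂Q_A/∂P_B = ε·Q_A/P_B = -0.511 × 3716/34.8 ≈ -54.57.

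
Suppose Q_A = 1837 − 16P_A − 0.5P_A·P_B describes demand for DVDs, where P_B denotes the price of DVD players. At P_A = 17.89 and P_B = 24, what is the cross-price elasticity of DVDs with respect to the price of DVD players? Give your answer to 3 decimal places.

-0.161

At P_A = 17.89 and P_B = 24: Q_A = 1336.08.
∂Q_A/∂P_B = -0.5P_A = -0.5(17.89) = -8.9450.
ε = (∂Q_A/∂P_B)(P_B/Q_A) = -8.9450 × (24/1336.08) ≈ -0.161.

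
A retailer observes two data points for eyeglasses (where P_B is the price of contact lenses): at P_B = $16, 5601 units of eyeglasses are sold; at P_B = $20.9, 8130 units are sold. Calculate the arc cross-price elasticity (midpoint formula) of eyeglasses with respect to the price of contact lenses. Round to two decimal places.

1.39

ΔQ_A = 8130 − 5601 = 2529; ΔP_B = 20.9 − 16 = 4.9.
Midpoints: Q̄_A = 6865.5, P̄_B = 18.45.
ε = (ΔQ_A/Q̄_A)/(ΔP_B/P̄_B) = (2529/6865.5)/(4.9/18.45) ≈ 1.39.
ε > 0: eyeglasses and contact lenses are substitutes.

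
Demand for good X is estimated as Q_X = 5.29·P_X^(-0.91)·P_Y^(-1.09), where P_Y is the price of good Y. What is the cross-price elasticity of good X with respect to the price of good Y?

In a log-linear (constant-elasticity) demand function, the coefficient on the exponent of P_Y is the cross-price elasticity.
ε = -1.09. Negative, so good X and good Y are complements.

-1.09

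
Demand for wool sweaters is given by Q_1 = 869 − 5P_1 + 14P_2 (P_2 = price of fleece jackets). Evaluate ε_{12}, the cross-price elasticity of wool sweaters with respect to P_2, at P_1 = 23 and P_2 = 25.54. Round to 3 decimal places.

0.322

At P_1 = 23 and P_2 = 25.54: Q_1 = 1111.56.
∂Q_1/∂P_2 = 14.
ε = (∂Q_1/∂P_2)(P_2/Q_1) = 14 × (25.54/1111.56) ≈ 0.322.
Since ε > 0, wool sweaters and fleece jackets are substitutes.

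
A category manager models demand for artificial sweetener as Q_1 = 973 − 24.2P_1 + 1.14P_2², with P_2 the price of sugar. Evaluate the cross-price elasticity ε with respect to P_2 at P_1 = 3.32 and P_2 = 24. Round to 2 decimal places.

0.85

At P_1 = 3.32 and P_2 = 24: Q_1 = 1549.296.
∂Q_1/∂P_2 = 2.28P_2 = 2.28(24) = 54.7200.
ε = (∂Q_1/∂P_2)(P_2/Q_1) = 54.7200 × (24/1549.296) ≈ 0.85.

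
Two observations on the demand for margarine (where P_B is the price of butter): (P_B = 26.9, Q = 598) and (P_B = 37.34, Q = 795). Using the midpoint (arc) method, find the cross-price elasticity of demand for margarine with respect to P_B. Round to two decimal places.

ΔQ_A = 795 − 598 = 197; ΔP_B = 37.34 − 26.9 = 10.44.
Midpoints: Q̄_A = 696.5, P̄_B = 32.12.
ε = (ΔQ_A/Q̄_A)/(ΔP_B/P̄_B) = (197/696.5)/(10.44/32.12) ≈ 0.87.

0.87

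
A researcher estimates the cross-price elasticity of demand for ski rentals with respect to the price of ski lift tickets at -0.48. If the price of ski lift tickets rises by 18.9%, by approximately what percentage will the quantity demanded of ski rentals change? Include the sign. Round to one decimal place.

-9.1%

%ΔQ ≈ ε × %ΔP of ski lift tickets = -0.48 × (18.9%) = -9.1%.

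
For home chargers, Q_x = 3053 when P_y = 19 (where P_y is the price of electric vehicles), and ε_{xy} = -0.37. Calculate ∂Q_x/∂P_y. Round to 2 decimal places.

-59.45

ε = (∂Q_x/∂P_y)·(P_y/Q_x) ⇒ ∂Q_x/∂P_y = ε·Q_x/P_y = -0.37 × 3053/19 ≈ -59.45.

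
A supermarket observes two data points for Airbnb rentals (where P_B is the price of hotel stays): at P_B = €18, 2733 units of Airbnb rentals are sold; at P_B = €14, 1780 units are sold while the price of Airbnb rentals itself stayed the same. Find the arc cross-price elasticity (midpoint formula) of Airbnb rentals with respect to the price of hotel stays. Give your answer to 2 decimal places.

1.69

ΔQ_A = 1780 − 2733 = -953; ΔP_B = 14 − 18 = -4.
Midpoints: Q̄_A = 2256.5, P̄_B = 16.00.
ε = (ΔQ_A/Q̄_A)/(ΔP_B/P̄_B) = (-953/2256.5)/(-4/16.00) ≈ 1.69.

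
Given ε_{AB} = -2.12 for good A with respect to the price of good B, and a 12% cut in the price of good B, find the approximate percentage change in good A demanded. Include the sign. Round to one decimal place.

%ΔQ ≈ ε × %ΔP of good B = -2.12 × (-12%) = 25.4%.

25.4%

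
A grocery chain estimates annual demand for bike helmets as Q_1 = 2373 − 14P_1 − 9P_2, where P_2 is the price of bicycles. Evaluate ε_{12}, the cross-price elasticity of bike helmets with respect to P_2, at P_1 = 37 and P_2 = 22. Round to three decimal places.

-0.119

At P_1 = 37 and P_2 = 22: Q_1 = 1657.
∂Q_1/∂P_2 = -9.
ε = (∂Q_1/∂P_2)(P_2/Q_1) = -9 × (22/1657) ≈ -0.119.
Since ε < 0, bike helmets and bicycles are complements.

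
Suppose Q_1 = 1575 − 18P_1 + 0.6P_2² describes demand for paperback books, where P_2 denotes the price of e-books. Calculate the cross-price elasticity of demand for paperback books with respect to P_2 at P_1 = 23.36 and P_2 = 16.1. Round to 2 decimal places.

0.24

At P_1 = 23.36 and P_2 = 16.1: Q_1 = 1310.046.
∂Q_1/∂P_2 = 1.2P_2 = 1.2(16.1) = 19.3200.
ε = (∂Q_1/∂P_2)(P_2/Q_1) = 19.3200 × (16.1/1310.046) ≈ 0.24.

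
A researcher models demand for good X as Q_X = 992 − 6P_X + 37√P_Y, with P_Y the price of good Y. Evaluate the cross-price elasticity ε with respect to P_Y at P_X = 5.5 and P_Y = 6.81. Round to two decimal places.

At P_X = 5.5 and P_Y = 6.81: Q_X = 1055.555.
∂Q_X/∂P_Y = 37/(2√P_Y) = 37/(2√6.81) = 7.0892.
ε = (∂Q_X/∂P_Y)(P_Y/Q_X) = 7.0892 × (6.81/1055.555) ≈ 0.05.

0.05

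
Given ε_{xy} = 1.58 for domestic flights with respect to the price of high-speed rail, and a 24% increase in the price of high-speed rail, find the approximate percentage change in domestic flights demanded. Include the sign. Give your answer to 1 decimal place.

%ΔQ ≈ ε × %ΔP of high-speed rail = 1.58 × (24%) = 37.9%.

37.9%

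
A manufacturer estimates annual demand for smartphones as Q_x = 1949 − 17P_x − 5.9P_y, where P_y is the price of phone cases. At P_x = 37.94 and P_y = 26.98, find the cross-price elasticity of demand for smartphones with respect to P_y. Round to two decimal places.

At P_x = 37.94 and P_y = 26.98: Q_x = 1144.838.
∂Q_x/∂P_y = -5.9.
ε = (∂Q_x/∂P_y)(P_y/Q_x) = -5.9 × (26.98/1144.838) ≈ -0.14.

-0.14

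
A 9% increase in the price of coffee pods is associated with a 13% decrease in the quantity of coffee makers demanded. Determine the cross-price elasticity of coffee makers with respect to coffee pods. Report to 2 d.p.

ε = (%ΔQ of coffee makers) / (%ΔP of coffee pods) = (-13%) / (9%) ≈ -1.44.

-1.44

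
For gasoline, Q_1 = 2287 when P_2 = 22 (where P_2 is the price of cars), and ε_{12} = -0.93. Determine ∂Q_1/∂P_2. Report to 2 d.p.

ε = (∂Q_1/∂P_2)·(P_2/Q_1) ⇒ ∂Q_1/∂P_2 = ε·Q_1/P_2 = -0.93 × 2287/22 ≈ -96.68.

-96.68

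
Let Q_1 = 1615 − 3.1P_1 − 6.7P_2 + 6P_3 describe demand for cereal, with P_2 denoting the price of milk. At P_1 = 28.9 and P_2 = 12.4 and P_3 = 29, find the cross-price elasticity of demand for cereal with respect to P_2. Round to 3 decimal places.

At P_1 = 28.9 and P_2 = 12.4 and P_3 = 29: Q_1 = 1616.33.
∂Q_1/∂P_2 = -6.7.
ε = (∂Q_1/∂P_2)(P_2/Q_1) = -6.7 × (12.4/1616.33) ≈ -0.051.

-0.051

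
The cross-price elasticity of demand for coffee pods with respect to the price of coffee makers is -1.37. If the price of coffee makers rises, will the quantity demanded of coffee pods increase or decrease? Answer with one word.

ε < 0 and the price of coffee makers rises, so the quantity of coffee pods moves in the opposite direction: it decreases.

decrease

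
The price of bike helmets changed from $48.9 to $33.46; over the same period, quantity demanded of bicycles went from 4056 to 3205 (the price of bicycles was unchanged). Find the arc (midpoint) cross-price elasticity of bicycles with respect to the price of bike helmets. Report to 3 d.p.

ΔQ_A = 3205 − 4056 = -851; ΔP_B = 33.46 − 48.9 = -15.44.
Midpoints: Q̄_A = 3630.5, P̄_B = 41.18.
ε = (ΔQ_A/Q̄_A)/(ΔP_B/P̄_B) = (-851/3630.5)/(-15.44/41.18) ≈ 0.625.
ε > 0: bicycles and bike helmets are substitutes.

0.625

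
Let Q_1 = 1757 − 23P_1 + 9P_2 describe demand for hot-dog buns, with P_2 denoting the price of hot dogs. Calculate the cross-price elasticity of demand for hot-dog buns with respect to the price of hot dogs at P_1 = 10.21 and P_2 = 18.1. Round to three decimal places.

At P_1 = 10.21 and P_2 = 18.1: Q_1 = 1685.07.
∂Q_1/∂P_2 = 9.
ε = (∂Q_1/∂P_2)(P_2/Q_1) = 9 × (18.1/1685.07) ≈ 0.097.
Since ε > 0, hot-dog buns and hot dogs are substitutes.

0.097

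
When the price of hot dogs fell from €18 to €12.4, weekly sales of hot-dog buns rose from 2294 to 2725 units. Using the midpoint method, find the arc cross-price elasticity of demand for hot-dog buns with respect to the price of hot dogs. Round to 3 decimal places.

ΔQ_A = 2725 − 2294 = 431; ΔP_B = 12.4 − 18 = -5.6.
Midpoints: Q̄_A = 2509.5, P̄_B = 15.20.
ε = (ΔQ_A/Q̄_A)/(ΔP_B/P̄_B) = (431/2509.5)/(-5.6/15.20) ≈ -0.466.
ε < 0: hot-dog buns and hot dogs are complements.

-0.466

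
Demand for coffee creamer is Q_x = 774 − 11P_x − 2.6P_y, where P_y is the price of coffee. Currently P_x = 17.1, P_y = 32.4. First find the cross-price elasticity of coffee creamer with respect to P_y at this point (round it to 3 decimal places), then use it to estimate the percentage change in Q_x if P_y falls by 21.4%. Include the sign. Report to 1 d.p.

At P_x = 17.1, P_y = 32.4: Q_x = 501.66.
∂Q_x/∂P_y = -2.6.
ε = (∂Q_x/∂P_y)(P_y/Q_x) = -2.6000 × 32.4/501.66 ≈ -0.168.
%ΔQ_x ≈ ε × %ΔP_y = -0.168 × (-21.4%) = 3.6%.

3.6%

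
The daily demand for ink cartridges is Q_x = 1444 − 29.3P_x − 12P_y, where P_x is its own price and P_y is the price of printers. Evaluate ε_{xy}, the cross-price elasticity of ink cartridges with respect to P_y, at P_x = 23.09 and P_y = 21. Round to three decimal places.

-0.489

At P_x = 23.09 and P_y = 21: Q_x = 515.463.
∂Q_x/∂P_y = -12.
ε = (∂Q_x/∂P_y)(P_y/Q_x) = -12 × (21/515.463) ≈ -0.489.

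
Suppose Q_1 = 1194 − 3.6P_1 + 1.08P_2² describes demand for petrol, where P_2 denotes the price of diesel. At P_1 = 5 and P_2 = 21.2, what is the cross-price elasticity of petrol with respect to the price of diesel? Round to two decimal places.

0.58

At P_1 = 5 and P_2 = 21.2: Q_1 = 1661.395.
∂Q_1/∂P_2 = 2.16P_2 = 2.16(21.2) = 45.7920.
ε = (∂Q_1/∂P_2)(P_2/Q_1) = 45.7920 × (21.2/1661.395) ≈ 0.58.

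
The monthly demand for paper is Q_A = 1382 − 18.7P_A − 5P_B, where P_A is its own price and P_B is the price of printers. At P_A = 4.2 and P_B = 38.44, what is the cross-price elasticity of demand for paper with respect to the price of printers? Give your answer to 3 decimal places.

At P_A = 4.2 and P_B = 38.44: Q_A = 1111.26.
∂Q_A/∂P_B = -5.
ε = (∂Q_A/∂P_B)(P_B/Q_A) = -5 × (38.44/1111.26) ≈ -0.173.
Since ε < 0, paper and printers are complements.

-0.173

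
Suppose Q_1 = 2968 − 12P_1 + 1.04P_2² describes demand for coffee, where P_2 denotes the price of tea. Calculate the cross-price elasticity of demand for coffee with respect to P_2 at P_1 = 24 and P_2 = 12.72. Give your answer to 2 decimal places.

At P_1 = 24 and P_2 = 12.72: Q_1 = 2848.270.
∂Q_1/∂P_2 = 2.08P_2 = 2.08(12.72) = 26.4576.
ε = (∂Q_1/∂P_2)(P_2/Q_1) = 26.4576 × (12.72/2848.270) ≈ 0.12.

0.12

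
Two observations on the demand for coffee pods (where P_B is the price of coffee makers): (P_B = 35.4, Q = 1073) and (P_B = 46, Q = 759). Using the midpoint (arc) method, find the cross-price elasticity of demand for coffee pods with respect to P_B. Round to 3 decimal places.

ΔQ_A = 759 − 1073 = -314; ΔP_B = 46 − 35.4 = 10.6.
Midpoints: Q̄_A = 916.0, P̄_B = 40.70.
ε = (ΔQ_A/Q̄_A)/(ΔP_B/P̄_B) = (-314/916.0)/(10.6/40.70) ≈ -1.316.
ε < 0: coffee pods and coffee makers are complements.

-1.316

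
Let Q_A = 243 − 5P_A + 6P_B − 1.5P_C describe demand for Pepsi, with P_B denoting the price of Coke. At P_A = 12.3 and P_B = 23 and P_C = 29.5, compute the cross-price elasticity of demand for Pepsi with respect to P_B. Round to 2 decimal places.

At P_A = 12.3 and P_B = 23 and P_C = 29.5: Q_A = 275.25.
∂Q_A/∂P_B = 6.
ε = (∂Q_A/∂P_B)(P_B/Q_A) = 6 × (23/275.25) ≈ 0.50.

0.50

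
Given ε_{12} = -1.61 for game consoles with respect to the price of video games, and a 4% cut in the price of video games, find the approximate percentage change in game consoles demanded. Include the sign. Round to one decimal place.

%ΔQ ≈ ε × %ΔP of video games = -1.61 × (-4%) = 6.4%.

6.4%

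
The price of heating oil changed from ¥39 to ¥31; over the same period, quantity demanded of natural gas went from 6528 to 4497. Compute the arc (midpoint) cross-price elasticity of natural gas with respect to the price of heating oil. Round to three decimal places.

ΔQ_A = 4497 − 6528 = -2031; ΔP_B = 31 − 39 = -8.
Midpoints: Q̄_A = 5512.5, P̄_B = 35.00.
ε = (ΔQ_A/Q̄_A)/(ΔP_B/P̄_B) = (-2031/5512.5)/(-8/35.00) ≈ 1.612.

1.612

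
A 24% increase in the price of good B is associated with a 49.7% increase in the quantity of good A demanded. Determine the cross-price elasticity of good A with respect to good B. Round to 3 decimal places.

2.071

ε = (%ΔQ of good A) / (%ΔP of good B) = (49.7%) / (24%) ≈ 2.071.
Positive cross-price elasticity: substitutes.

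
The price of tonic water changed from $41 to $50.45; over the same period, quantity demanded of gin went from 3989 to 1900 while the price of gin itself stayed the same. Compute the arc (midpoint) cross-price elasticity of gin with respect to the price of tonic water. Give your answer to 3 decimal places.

-3.433

ΔQ_A = 1900 − 3989 = -2089; ΔP_B = 50.45 − 41 = 9.45.
Midpoints: Q̄_A = 2944.5, P̄_B = 45.73.
ε = (ΔQ_A/Q̄_A)/(ΔP_B/P̄_B) = (-2089/2944.5)/(9.45/45.73) ≈ -3.433.
ε < 0: gin and tonic water are complements.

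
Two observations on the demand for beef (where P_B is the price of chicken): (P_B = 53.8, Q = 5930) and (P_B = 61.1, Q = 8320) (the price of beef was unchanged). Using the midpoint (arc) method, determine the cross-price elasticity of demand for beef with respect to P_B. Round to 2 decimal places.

ΔQ_A = 8320 − 5930 = 2390; ΔP_B = 61.1 − 53.8 = 7.3.
Midpoints: Q̄_A = 7125.0, P̄_B = 57.45.
ε = (ΔQ_A/Q̄_A)/(ΔP_B/P̄_B) = (2390/7125.0)/(7.3/57.45) ≈ 2.64.

2.64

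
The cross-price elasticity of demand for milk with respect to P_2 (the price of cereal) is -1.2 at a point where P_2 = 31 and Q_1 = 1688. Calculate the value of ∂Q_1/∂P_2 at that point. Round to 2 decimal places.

-65.34

ε = (∂Q_1/∂P_2)·(P_2/Q_1) ⇒ ∂Q_1/∂P_2 = ε·Q_1/P_2 = -1.2 × 1688/31 ≈ -65.34.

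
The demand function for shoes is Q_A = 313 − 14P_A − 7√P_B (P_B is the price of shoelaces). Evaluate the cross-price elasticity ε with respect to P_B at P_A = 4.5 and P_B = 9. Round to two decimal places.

At P_A = 4.5 and P_B = 9: Q_A = 229.
∂Q_A/∂P_B = -7/(2√P_B) = -7/(2√9) = -1.1667.
ε = (∂Q_A/∂P_B)(P_B/Q_A) = -1.1667 × (9/229) ≈ -0.05.
ε < 0: complements.

-0.05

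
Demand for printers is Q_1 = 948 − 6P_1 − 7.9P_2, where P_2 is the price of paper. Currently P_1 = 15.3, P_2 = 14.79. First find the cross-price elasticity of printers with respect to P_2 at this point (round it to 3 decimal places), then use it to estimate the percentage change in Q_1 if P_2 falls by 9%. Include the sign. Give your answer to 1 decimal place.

1.4%

At P_1 = 15.3, P_2 = 14.79: Q_1 = 739.359.
∂Q_1/∂P_2 = -7.9.
ε = (∂Q_1/∂P_2)(P_2/Q_1) = -7.9000 × 14.79/739.359 ≈ -0.158.
%ΔQ_1 ≈ ε × %ΔP_2 = -0.158 × (-9%) = 1.4%.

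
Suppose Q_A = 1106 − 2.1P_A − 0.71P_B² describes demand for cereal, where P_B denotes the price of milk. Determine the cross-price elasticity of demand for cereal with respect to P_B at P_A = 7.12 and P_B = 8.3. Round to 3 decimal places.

At P_A = 7.12 and P_B = 8.3: Q_A = 1042.136.
∂Q_A/∂P_B = -1.42P_B = -1.42(8.3) = -11.7860.
ε = (∂Q_A/∂P_B)(P_B/Q_A) = -11.7860 × (8.3/1042.136) ≈ -0.094.
ε < 0: complements.

-0.094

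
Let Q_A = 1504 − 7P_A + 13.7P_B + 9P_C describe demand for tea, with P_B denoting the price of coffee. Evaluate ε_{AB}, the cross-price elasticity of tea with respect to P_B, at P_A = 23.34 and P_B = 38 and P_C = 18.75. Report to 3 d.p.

0.256

At P_A = 23.34 and P_B = 38 and P_C = 18.75: Q_A = 2029.97.
∂Q_A/∂P_B = 13.7.
ε = (∂Q_A/∂P_B)(P_B/Q_A) = 13.7 × (38/2029.97) ≈ 0.256.
Since ε > 0, tea and coffee are substitutes.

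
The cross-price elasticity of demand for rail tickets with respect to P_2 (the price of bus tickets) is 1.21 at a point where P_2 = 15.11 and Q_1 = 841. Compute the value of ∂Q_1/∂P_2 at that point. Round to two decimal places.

ε = (∂Q_1/∂P_2)·(P_2/Q_1) ⇒ ∂Q_1/∂P_2 = ε·Q_1/P_2 = 1.21 × 841/15.11 ≈ 67.35.

67.35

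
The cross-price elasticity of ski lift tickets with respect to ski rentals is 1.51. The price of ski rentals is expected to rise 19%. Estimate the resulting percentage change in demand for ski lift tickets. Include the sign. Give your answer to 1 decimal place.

%ΔQ ≈ ε × %ΔP of ski rentals = 1.51 × (19%) = 28.7%.
Demand for ski lift tickets rises by about 28.7%.

28.7%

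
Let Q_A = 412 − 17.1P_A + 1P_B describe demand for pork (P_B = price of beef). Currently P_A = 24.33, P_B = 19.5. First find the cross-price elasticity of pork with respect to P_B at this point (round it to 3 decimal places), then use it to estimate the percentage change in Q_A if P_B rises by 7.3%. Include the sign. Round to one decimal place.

9.2%

At P_A = 24.33, P_B = 19.5: Q_A = 15.457.
∂Q_A/∂P_B = 1.
ε = (∂Q_A/∂P_B)(P_B/Q_A) = 1.0000 × 19.5/15.457 ≈ 1.262.
%ΔQ_A ≈ ε × %ΔP_B = 1.262 × (7.3%) = 9.2%.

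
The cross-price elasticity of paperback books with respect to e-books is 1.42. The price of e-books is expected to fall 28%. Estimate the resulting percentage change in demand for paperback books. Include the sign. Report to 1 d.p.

-39.8%

%ΔQ ≈ ε × %ΔP of e-books = 1.42 × (-28%) = -39.8%.
Demand for paperback books falls by about 39.8%.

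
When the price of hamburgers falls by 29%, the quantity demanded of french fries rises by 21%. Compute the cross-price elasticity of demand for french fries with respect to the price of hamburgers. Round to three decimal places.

-0.724

ε = (%ΔQ of french fries) / (%ΔP of hamburgers) = (21%) / (-29%) ≈ -0.724.
Negative cross-price elasticity: complements.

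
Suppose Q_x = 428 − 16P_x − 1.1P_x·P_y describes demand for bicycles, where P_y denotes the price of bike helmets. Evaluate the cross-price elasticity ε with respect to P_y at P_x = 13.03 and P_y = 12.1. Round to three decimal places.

-3.763

At P_x = 13.03 and P_y = 12.1: Q_x = 46.091.
∂Q_x/∂P_y = -1.1P_x = -1.1(13.03) = -14.3330.
ε = (∂Q_x/∂P_y)(P_y/Q_x) = -14.3330 × (12.1/46.091) ≈ -3.763.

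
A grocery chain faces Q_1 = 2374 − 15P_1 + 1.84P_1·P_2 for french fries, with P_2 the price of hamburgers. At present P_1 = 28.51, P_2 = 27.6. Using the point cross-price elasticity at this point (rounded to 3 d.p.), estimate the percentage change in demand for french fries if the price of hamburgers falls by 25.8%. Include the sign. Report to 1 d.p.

At P_1 = 28.51, P_2 = 27.6: Q_1 = 3394.202.
∂Q_1/∂P_2 = 1.84P_1 = 52.4584.
ε = (∂Q_1/∂P_2)(P_2/Q_1) = 52.4584 × 27.6/3394.202 ≈ 0.427.
%ΔQ_1 ≈ ε × %ΔP_2 = 0.427 × (-25.8%) = -11.0%.

-11.0%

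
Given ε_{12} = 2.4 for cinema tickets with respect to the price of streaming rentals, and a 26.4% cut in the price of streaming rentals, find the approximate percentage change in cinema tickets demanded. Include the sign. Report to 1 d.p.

%ΔQ ≈ ε × %ΔP of streaming rentals = 2.4 × (-26.4%) = -63.4%.

-63.4%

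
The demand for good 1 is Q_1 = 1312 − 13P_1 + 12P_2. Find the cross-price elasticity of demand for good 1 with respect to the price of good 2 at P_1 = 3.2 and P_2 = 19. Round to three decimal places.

At P_1 = 3.2 and P_2 = 19: Q_1 = 1498.4.
∂Q_1/∂P_2 = 12.
ε = (∂Q_1/∂P_2)(P_2/Q_1) = 12 × (19/1498.4) ≈ 0.152.
Since ε > 0, good 1 and good 2 are substitutes.

0.152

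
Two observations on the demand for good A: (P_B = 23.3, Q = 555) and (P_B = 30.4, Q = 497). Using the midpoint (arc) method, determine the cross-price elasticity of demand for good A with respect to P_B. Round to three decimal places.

-0.417

ΔQ_A = 497 − 555 = -58; ΔP_B = 30.4 − 23.3 = 7.1.
Midpoints: Q̄_A = 526.0, P̄_B = 26.85.
ε = (ΔQ_A/Q̄_A)/(ΔP_B/P̄_B) = (-58/526.0)/(7.1/26.85) ≈ -0.417.
ε < 0: good A and good B are complements.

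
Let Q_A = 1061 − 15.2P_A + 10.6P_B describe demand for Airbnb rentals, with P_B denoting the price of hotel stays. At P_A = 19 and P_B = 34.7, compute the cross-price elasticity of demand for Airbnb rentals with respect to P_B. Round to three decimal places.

0.323

At P_A = 19 and P_B = 34.7: Q_A = 1140.02.
∂Q_A/∂P_B = 10.6.
ε = (∂Q_A/∂P_B)(P_B/Q_A) = 10.6 × (34.7/1140.02) ≈ 0.323.
Since ε > 0, Airbnb rentals and hotel stays are substitutes.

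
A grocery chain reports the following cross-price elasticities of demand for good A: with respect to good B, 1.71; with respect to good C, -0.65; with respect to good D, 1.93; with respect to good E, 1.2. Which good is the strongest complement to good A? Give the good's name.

Complements have ε < 0. The most negative value is -0.65 (good C).

good C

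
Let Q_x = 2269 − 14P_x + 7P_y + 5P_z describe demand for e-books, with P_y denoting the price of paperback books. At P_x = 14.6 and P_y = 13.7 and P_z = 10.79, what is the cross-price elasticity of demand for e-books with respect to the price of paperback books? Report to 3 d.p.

0.043

At P_x = 14.6 and P_y = 13.7 and P_z = 10.79: Q_x = 2214.45.
∂Q_x/∂P_y = 7.
ε = (∂Q_x/∂P_y)(P_y/Q_x) = 7 × (13.7/2214.45) ≈ 0.043.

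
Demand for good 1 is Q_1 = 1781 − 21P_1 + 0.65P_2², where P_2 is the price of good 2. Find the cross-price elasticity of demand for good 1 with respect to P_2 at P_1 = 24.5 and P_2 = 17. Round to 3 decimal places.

At P_1 = 24.5 and P_2 = 17: Q_1 = 1454.35.
∂Q_1/∂P_2 = 1.3P_2 = 1.3(17) = 22.1000.
ε = (∂Q_1/∂P_2)(P_2/Q_1) = 22.1000 × (17/1454.35) ≈ 0.258.

0.258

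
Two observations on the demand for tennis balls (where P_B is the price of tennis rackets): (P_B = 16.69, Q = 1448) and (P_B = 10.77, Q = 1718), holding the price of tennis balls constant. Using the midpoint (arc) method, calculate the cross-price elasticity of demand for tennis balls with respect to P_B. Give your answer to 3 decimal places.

ΔQ_A = 1718 − 1448 = 270; ΔP_B = 10.77 − 16.69 = -5.92.
Midpoints: Q̄_A = 1583.0, P̄_B = 13.73.
ε = (ΔQ_A/Q̄_A)/(ΔP_B/P̄_B) = (270/1583.0)/(-5.92/13.73) ≈ -0.396.
ε < 0: tennis balls and tennis rackets are complements.

-0.396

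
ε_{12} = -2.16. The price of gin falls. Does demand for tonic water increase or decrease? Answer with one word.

increase

ε < 0 and the price of gin falls, so the quantity of tonic water moves in the opposite direction: it increases.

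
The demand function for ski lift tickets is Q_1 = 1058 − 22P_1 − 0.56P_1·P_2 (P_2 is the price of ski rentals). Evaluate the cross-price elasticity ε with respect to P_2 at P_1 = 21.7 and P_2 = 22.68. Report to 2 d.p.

At P_1 = 21.7 and P_2 = 22.68: Q_1 = 304.993.
∂Q_1/∂P_2 = -0.56P_1 = -0.56(21.7) = -12.1520.
ε = (∂Q_1/∂P_2)(P_2/Q_1) = -12.1520 × (22.68/304.993) ≈ -0.90.
ε < 0: complements.

-0.90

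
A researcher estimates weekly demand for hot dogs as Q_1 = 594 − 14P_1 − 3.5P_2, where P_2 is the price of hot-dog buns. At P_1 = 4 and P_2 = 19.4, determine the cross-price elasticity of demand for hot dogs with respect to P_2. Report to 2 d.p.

At P_1 = 4 and P_2 = 19.4: Q_1 = 470.1.
∂Q_1/∂P_2 = -3.5.
ε = (∂Q_1/∂P_2)(P_2/Q_1) = -3.5 × (19.4/470.1) ≈ -0.14.
Since ε < 0, hot dogs and hot-dog buns are complements.

-0.14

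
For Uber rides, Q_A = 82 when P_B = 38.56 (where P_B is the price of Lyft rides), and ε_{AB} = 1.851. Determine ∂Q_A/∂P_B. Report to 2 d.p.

ε = (∂Q_A/∂P_B)·(P_B/Q_A) ⇒ ∂Q_A/∂P_B = ε·Q_A/P_B = 1.851 × 82/38.56 ≈ 3.94.

3.94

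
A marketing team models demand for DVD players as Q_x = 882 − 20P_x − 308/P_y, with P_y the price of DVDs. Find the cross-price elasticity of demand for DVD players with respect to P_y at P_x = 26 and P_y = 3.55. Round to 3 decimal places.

At P_x = 26 and P_y = 3.55: Q_x = 275.239.
∂Q_x/∂P_y = 308/P_y² = 24.4396.
ε = (∂Q_x/∂P_y)(P_y/Q_x) = 24.4396 × (3.55/275.239) ≈ 0.315.
ε > 0: substitutes.

0.315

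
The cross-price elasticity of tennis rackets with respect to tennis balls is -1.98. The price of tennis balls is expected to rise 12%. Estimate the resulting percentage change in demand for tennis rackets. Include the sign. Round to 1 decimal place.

-23.8%

%ΔQ ≈ ε × %ΔP of tennis balls = -1.98 × (12%) = -23.8%.
Demand for tennis rackets falls by about 23.8%.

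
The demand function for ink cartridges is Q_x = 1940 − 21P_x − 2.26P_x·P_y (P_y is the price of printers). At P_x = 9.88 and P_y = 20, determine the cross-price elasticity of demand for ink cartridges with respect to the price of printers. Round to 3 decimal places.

-0.347

At P_x = 9.88 and P_y = 20: Q_x = 1285.944.
∂Q_x/∂P_y = -2.26P_x = -2.26(9.88) = -22.3288.
ε = (∂Q_x/∂P_y)(P_y/Q_x) = -22.3288 × (20/1285.944) ≈ -0.347.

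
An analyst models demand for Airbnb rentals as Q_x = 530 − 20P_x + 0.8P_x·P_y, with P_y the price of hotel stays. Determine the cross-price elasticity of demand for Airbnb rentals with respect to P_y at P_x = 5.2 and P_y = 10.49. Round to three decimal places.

At P_x = 5.2 and P_y = 10.49: Q_x = 469.638.
∂Q_x/∂P_y = 0.8P_x = 0.8(5.2) = 4.1600.
ε = (∂Q_x/∂P_y)(P_y/Q_x) = 4.1600 × (10.49/469.638) ≈ 0.093.

0.093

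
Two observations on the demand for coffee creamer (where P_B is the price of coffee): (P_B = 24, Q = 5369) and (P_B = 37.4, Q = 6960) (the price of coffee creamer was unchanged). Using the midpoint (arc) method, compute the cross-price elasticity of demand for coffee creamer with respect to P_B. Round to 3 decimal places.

ΔQ_A = 6960 − 5369 = 1591; ΔP_B = 37.4 − 24 = 13.4.
Midpoints: Q̄_A = 6164.5, P̄_B = 30.70.
ε = (ΔQ_A/Q̄_A)/(ΔP_B/P̄_B) = (1591/6164.5)/(13.4/30.70) ≈ 0.591.

0.591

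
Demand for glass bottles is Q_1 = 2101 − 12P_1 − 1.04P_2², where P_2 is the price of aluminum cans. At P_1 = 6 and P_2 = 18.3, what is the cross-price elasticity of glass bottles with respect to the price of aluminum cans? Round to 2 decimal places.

At P_1 = 6 and P_2 = 18.3: Q_1 = 1680.714.
∂Q_1/∂P_2 = -2.08P_2 = -2.08(18.3) = -38.0640.
ε = (∂Q_1/∂P_2)(P_2/Q_1) = -38.0640 × (18.3/1680.714) ≈ -0.41.
ε < 0: complements.

-0.41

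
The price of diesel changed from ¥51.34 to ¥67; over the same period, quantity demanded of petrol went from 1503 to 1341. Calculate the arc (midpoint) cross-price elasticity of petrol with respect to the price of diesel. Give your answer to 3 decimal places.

-0.430

ΔQ_A = 1341 − 1503 = -162; ΔP_B = 67 − 51.34 = 15.66.
Midpoints: Q̄_A = 1422.0, P̄_B = 59.17.
ε = (ΔQ_A/Q̄_A)/(ΔP_B/P̄_B) = (-162/1422.0)/(15.66/59.17) ≈ -0.430.
ε < 0: petrol and diesel are complements.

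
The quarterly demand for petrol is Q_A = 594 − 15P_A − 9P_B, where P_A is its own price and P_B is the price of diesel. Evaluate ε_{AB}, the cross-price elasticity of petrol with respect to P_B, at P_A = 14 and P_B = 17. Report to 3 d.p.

-0.662

At P_A = 14 and P_B = 17: Q_A = 231.
∂Q_A/∂P_B = -9.
ε = (∂Q_A/∂P_B)(P_B/Q_A) = -9 × (17/231) ≈ -0.662.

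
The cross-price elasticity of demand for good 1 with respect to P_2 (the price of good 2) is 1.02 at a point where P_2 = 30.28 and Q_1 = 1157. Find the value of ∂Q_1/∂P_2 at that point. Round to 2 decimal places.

ε = (∂Q_1/∂P_2)·(P_2/Q_1) ⇒ ∂Q_1/∂P_2 = ε·Q_1/P_2 = 1.02 × 1157/30.28 ≈ 38.97.

38.97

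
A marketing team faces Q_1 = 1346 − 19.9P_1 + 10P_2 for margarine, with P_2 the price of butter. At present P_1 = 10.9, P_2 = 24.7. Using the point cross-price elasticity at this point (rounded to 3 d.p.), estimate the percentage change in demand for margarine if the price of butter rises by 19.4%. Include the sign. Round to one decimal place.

At P_1 = 10.9, P_2 = 24.7: Q_1 = 1376.09.
∂Q_1/∂P_2 = 10.
ε = (∂Q_1/∂P_2)(P_2/Q_1) = 10.0000 × 24.7/1376.09 ≈ 0.179.
%ΔQ_1 ≈ ε × %ΔP_2 = 0.179 × (19.4%) = 3.5%.

3.5%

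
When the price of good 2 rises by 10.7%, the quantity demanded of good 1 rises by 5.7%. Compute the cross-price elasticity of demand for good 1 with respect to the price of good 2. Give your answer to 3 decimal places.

0.533

ε = (%ΔQ of good 1) / (%ΔP of good 2) = (5.7%) / (10.7%) ≈ 0.533.
Positive cross-price elasticity: substitutes.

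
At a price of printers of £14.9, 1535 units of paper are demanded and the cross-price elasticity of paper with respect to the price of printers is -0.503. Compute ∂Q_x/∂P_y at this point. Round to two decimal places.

-51.82

ε = (∂Q_x/∂P_y)·(P_y/Q_x) ⇒ ∂Q_x/∂P_y = ε·Q_x/P_y = -0.503 × 1535/14.9 ≈ -51.82.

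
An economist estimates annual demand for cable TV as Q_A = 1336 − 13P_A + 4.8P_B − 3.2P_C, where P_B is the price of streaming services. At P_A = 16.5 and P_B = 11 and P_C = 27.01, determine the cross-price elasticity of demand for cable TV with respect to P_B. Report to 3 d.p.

At P_A = 16.5 and P_B = 11 and P_C = 27.01: Q_A = 1087.868.
∂Q_A/∂P_B = 4.8.
ε = (∂Q_A/∂P_B)(P_B/Q_A) = 4.8 × (11/1087.868) ≈ 0.049.
Since ε > 0, cable TV and streaming services are substitutes.

0.049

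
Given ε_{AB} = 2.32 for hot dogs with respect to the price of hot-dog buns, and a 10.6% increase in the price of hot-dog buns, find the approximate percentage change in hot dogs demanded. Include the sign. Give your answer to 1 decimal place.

24.6%

%ΔQ ≈ ε × %ΔP of hot-dog buns = 2.32 × (10.6%) = 24.6%.
Demand for hot dogs rises by about 24.6%.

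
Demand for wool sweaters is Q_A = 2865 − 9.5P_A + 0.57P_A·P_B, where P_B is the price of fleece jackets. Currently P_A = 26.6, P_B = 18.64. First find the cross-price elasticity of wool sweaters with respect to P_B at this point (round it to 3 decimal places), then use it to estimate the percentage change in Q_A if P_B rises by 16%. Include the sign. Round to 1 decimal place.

At P_A = 26.6, P_B = 18.64: Q_A = 2894.920.
∂Q_A/∂P_B = 0.57P_A = 15.1620.
ε = (∂Q_A/∂P_B)(P_B/Q_A) = 15.1620 × 18.64/2894.920 ≈ 0.098.
%ΔQ_A ≈ ε × %ΔP_B = 0.098 × (16%) = 1.6%.

1.6%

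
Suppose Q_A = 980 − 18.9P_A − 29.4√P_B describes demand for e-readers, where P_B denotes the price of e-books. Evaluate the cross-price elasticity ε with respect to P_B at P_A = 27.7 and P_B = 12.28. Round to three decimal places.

At P_A = 27.7 and P_B = 12.28: Q_A = 353.444.
∂Q_A/∂P_B = -29.4/(2√P_B) = -29.4/(2√12.28) = -4.1949.
ε = (∂Q_A/∂P_B)(P_B/Q_A) = -4.1949 × (12.28/353.444) ≈ -0.146.
ε < 0: complements.

-0.146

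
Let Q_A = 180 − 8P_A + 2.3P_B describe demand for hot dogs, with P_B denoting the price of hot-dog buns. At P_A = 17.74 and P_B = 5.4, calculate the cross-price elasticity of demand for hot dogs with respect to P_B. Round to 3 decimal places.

At P_A = 17.74 and P_B = 5.4: Q_A = 50.5.
∂Q_A/∂P_B = 2.3.
ε = (∂Q_A/∂P_B)(P_B/Q_A) = 2.3 × (5.4/50.5) ≈ 0.246.

0.246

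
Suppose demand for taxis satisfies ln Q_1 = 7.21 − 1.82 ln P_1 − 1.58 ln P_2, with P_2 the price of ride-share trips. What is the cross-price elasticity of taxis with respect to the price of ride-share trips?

-1.58

In a log-linear (constant-elasticity) demand function, the coefficient on ln P_2 is the cross-price elasticity.
ε = -1.58. Negative, so taxis and ride-share trips are complements.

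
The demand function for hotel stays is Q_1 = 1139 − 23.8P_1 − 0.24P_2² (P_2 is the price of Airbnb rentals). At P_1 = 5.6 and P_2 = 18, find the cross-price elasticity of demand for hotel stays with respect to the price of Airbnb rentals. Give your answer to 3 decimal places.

-0.168

At P_1 = 5.6 and P_2 = 18: Q_1 = 927.96.
∂Q_1/∂P_2 = -0.48P_2 = -0.48(18) = -8.6400.
ε = (∂Q_1/∂P_2)(P_2/Q_1) = -8.6400 × (18/927.96) ≈ -0.168.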